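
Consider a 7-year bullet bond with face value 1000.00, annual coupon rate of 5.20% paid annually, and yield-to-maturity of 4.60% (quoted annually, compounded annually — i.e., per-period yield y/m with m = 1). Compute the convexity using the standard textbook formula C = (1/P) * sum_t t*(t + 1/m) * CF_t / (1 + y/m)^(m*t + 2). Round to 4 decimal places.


Coupon per period c = face * coupon_rate / m = 52.000000
Periods per year m = 1; per-period yield y/m = 0.046000
Number of cashflows N = 7
Cashflows (t years, CF_t, discount factor 1/(1+y/m)^(m*t), PV):
  t = 1.0000: CF_t = 52.000000, DF = 0.956023, PV = 49.713193
  t = 2.0000: CF_t = 52.000000, DF = 0.913980, PV = 47.526953
  t = 3.0000: CF_t = 52.000000, DF = 0.873786, PV = 45.436858
  t = 4.0000: CF_t = 52.000000, DF = 0.835359, PV = 43.438679
  t = 5.0000: CF_t = 52.000000, DF = 0.798623, PV = 41.528373
  t = 6.0000: CF_t = 52.000000, DF = 0.763501, PV = 39.702078
  t = 7.0000: CF_t = 1052.000000, DF = 0.729925, PV = 767.881047
Price P = sum_t PV_t = 1035.227181
Convexity numerator sum_t t*(t + 1/m) * CF_t / (1+y/m)^(m*t + 2):
  t = 1.0000: term = 90.873716
  t = 2.0000: term = 260.632072
  t = 3.0000: term = 498.340481
  t = 4.0000: term = 794.041557
  t = 5.0000: term = 1138.682921
  t = 6.0000: term = 1524.049798
  t = 7.0000: term = 39302.357890
Convexity = (1/P) * sum = 43608.978433 / 1035.227181 = 42.125032

Answer: Convexity = 42.1250


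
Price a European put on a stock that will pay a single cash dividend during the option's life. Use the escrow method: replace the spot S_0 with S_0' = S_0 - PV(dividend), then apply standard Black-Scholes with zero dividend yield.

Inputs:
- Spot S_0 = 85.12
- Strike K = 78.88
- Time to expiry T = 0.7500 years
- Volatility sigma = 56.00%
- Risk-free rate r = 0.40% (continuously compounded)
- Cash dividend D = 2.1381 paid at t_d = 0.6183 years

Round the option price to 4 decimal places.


Answer: Price = 13.4054

Derivation:
PV(D) = D * exp(-r * t_d) = 2.1381 * 0.99752986 = 2.13281858
S_0' = S_0 - PV(D) = 85.1200 - 2.13281858 = 82.98718142
d1 = (ln(S_0'/K) + (r + sigma^2/2)*T) / (sigma*sqrt(T)) = 0.35333516
d2 = d1 - sigma*sqrt(T) = -0.13163907
exp(-rT) = 0.99700450
N(-d1) = 0.36191860; N(-d2) = 0.55236511
P = K * exp(-rT) * N(-d2) - S_0' * N(-d1) = 78.8800 * 0.99700450 * 0.55236511 - 82.98718142 * 0.36191860 = 13.4054


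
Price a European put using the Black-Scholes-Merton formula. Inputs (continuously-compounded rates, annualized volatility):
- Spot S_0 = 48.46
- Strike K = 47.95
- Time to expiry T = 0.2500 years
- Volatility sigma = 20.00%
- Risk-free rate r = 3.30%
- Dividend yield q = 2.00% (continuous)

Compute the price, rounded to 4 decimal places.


Answer: Price = 1.5967

Derivation:
d1 = (ln(S/K) + (r - q + 0.5*sigma^2) * T) / (sigma * sqrt(T)) = 0.18829914
d2 = d1 - sigma * sqrt(T) = 0.08829914
exp(-rT) = 0.99178394; exp(-qT) = 0.99501248
P = K * exp(-rT) * N(-d2) - S_0 * exp(-qT) * N(-d1)
N(-d1) = 0.42532108; N(-d2) = 0.46481946
P = 47.9500 * 0.99178394 * 0.46481946 - 48.4600 * 0.99501248 * 0.42532108 = 1.5967


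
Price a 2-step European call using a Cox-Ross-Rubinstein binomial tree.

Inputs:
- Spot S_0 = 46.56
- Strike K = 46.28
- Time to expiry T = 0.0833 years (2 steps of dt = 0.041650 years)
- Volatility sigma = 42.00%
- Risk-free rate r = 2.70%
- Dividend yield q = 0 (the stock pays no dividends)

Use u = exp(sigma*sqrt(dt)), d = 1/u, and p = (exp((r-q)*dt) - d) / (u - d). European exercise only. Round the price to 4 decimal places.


Answer: Price = V(0,0) = 2.2499

Derivation:
dt = T/N = 0.041650
u = exp(sigma*sqrt(dt)) = 1.089496; d = 1/u = 0.917856
p = (exp((r-q)*dt) - d) / (u - d) = 0.485140
Discount per step: exp(-r*dt) = 0.998876
Stock lattice S(k, i) with i counting down-moves:
  k=0: S(0,0) = 46.5600
  k=1: S(1,0) = 50.7269; S(1,1) = 42.7354
  k=2: S(2,0) = 55.2668; S(2,1) = 46.5600; S(2,2) = 39.2249
Terminal payoffs V(N, i) = max(S_T - K, 0):
  V(2,0) = 8.986768; V(2,1) = 0.280000; V(2,2) = 0.000000
Backward induction: V(k, i) = exp(-r*dt) * [p * V(k+1, i) + (1-p) * V(k+1, i+1)].
  V(1,0) = exp(-r*dt) * [p*8.986768 + (1-p)*0.280000] = 4.498938
  V(1,1) = exp(-r*dt) * [p*0.280000 + (1-p)*0.000000] = 0.135686
  V(0,0) = exp(-r*dt) * [p*4.498938 + (1-p)*0.135686] = 2.249942


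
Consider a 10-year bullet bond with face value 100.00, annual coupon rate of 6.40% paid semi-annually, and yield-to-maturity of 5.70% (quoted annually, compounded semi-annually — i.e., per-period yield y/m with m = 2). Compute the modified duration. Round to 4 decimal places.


Answer: Modified duration = 7.3980

Derivation:
Coupon per period c = face * coupon_rate / m = 3.200000
Periods per year m = 2; per-period yield y/m = 0.028500
Number of cashflows N = 20
Cashflows (t years, CF_t, discount factor 1/(1+y/m)^(m*t), PV):
  t = 0.5000: CF_t = 3.200000, DF = 0.972290, PV = 3.111327
  t = 1.0000: CF_t = 3.200000, DF = 0.945347, PV = 3.025111
  t = 1.5000: CF_t = 3.200000, DF = 0.919152, PV = 2.941285
  t = 2.0000: CF_t = 3.200000, DF = 0.893682, PV = 2.859781
  t = 2.5000: CF_t = 3.200000, DF = 0.868917, PV = 2.780536
  t = 3.0000: CF_t = 3.200000, DF = 0.844840, PV = 2.703486
  t = 3.5000: CF_t = 3.200000, DF = 0.821429, PV = 2.628572
  t = 4.0000: CF_t = 3.200000, DF = 0.798667, PV = 2.555734
  t = 4.5000: CF_t = 3.200000, DF = 0.776536, PV = 2.484914
  t = 5.0000: CF_t = 3.200000, DF = 0.755018, PV = 2.416056
  t = 5.5000: CF_t = 3.200000, DF = 0.734096, PV = 2.349107
  t = 6.0000: CF_t = 3.200000, DF = 0.713754, PV = 2.284012
  t = 6.5000: CF_t = 3.200000, DF = 0.693976, PV = 2.220722
  t = 7.0000: CF_t = 3.200000, DF = 0.674745, PV = 2.159185
  t = 7.5000: CF_t = 3.200000, DF = 0.656048, PV = 2.099353
  t = 8.0000: CF_t = 3.200000, DF = 0.637869, PV = 2.041180
  t = 8.5000: CF_t = 3.200000, DF = 0.620193, PV = 1.984618
  t = 9.0000: CF_t = 3.200000, DF = 0.603007, PV = 1.929624
  t = 9.5000: CF_t = 3.200000, DF = 0.586298, PV = 1.876153
  t = 10.0000: CF_t = 103.200000, DF = 0.570051, PV = 58.829313
Price P = sum_t PV_t = 105.280070
First compute Macaulay numerator sum_t t * PV_t:
  t * PV_t at t = 0.5000: 1.555664
  t * PV_t at t = 1.0000: 3.025111
  t * PV_t at t = 1.5000: 4.411927
  t * PV_t at t = 2.0000: 5.719562
  t * PV_t at t = 2.5000: 6.951340
  t * PV_t at t = 3.0000: 8.110459
  t * PV_t at t = 3.5000: 9.200003
  t * PV_t at t = 4.0000: 10.222935
  t * PV_t at t = 4.5000: 11.182112
  t * PV_t at t = 5.0000: 12.080281
  t * PV_t at t = 5.5000: 12.920086
  t * PV_t at t = 6.0000: 13.704073
  t * PV_t at t = 6.5000: 14.434691
  t * PV_t at t = 7.0000: 15.114294
  t * PV_t at t = 7.5000: 15.745150
  t * PV_t at t = 8.0000: 16.329438
  t * PV_t at t = 8.5000: 16.869254
  t * PV_t at t = 9.0000: 17.366614
  t * PV_t at t = 9.5000: 17.823458
  t * PV_t at t = 10.0000: 588.293130
Macaulay duration D = 801.059582 / 105.280070 = 7.608844
Modified duration = D / (1 + y/m) = 7.608844 / (1 + 0.028500) = 7.398001


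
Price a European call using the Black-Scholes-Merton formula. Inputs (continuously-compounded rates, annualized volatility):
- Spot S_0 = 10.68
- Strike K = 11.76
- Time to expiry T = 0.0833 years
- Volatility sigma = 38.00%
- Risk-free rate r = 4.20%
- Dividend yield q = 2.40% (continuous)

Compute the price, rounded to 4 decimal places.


d1 = (ln(S/K) + (r - q + 0.5*sigma^2) * T) / (sigma * sqrt(T)) = -0.80982690
d2 = d1 - sigma * sqrt(T) = -0.91950151
exp(-rT) = 0.99650751; exp(-qT) = 0.99800280
C = S_0 * exp(-qT) * N(d1) - K * exp(-rT) * N(d2)
N(d1) = 0.20901984; N(d2) = 0.17891666
C = 10.6800 * 0.99800280 * 0.20901984 - 11.7600 * 0.99650751 * 0.17891666 = 0.1312

Answer: Price = 0.1312


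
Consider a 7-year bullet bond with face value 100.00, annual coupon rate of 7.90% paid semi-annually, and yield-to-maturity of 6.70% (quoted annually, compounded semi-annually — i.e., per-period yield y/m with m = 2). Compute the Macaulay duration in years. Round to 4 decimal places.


Answer: Macaulay duration = 5.5627 years

Derivation:
Coupon per period c = face * coupon_rate / m = 3.950000
Periods per year m = 2; per-period yield y/m = 0.033500
Number of cashflows N = 14
Cashflows (t years, CF_t, discount factor 1/(1+y/m)^(m*t), PV):
  t = 0.5000: CF_t = 3.950000, DF = 0.967586, PV = 3.821964
  t = 1.0000: CF_t = 3.950000, DF = 0.936222, PV = 3.698079
  t = 1.5000: CF_t = 3.950000, DF = 0.905876, PV = 3.578209
  t = 2.0000: CF_t = 3.950000, DF = 0.876512, PV = 3.462224
  t = 2.5000: CF_t = 3.950000, DF = 0.848101, PV = 3.349999
  t = 3.0000: CF_t = 3.950000, DF = 0.820611, PV = 3.241412
  t = 3.5000: CF_t = 3.950000, DF = 0.794011, PV = 3.136344
  t = 4.0000: CF_t = 3.950000, DF = 0.768274, PV = 3.034682
  t = 4.5000: CF_t = 3.950000, DF = 0.743371, PV = 2.936316
  t = 5.0000: CF_t = 3.950000, DF = 0.719275, PV = 2.841138
  t = 5.5000: CF_t = 3.950000, DF = 0.695961, PV = 2.749045
  t = 6.0000: CF_t = 3.950000, DF = 0.673402, PV = 2.659937
  t = 6.5000: CF_t = 3.950000, DF = 0.651574, PV = 2.573717
  t = 7.0000: CF_t = 103.950000, DF = 0.630454, PV = 65.535672
Price P = sum_t PV_t = 106.618738
Macaulay numerator sum_t t * PV_t:
  t * PV_t at t = 0.5000: 1.910982
  t * PV_t at t = 1.0000: 3.698079
  t * PV_t at t = 1.5000: 5.367313
  t * PV_t at t = 2.0000: 6.924448
  t * PV_t at t = 2.5000: 8.374998
  t * PV_t at t = 3.0000: 9.724235
  t * PV_t at t = 3.5000: 10.977205
  t * PV_t at t = 4.0000: 12.138730
  t * PV_t at t = 4.5000: 13.213421
  t * PV_t at t = 5.0000: 14.205689
  t * PV_t at t = 5.5000: 15.119746
  t * PV_t at t = 6.0000: 15.959621
  t * PV_t at t = 6.5000: 16.729163
  t * PV_t at t = 7.0000: 458.749707
Macaulay duration D = (sum_t t * PV_t) / P = 593.093336 / 106.618738 = 5.562750


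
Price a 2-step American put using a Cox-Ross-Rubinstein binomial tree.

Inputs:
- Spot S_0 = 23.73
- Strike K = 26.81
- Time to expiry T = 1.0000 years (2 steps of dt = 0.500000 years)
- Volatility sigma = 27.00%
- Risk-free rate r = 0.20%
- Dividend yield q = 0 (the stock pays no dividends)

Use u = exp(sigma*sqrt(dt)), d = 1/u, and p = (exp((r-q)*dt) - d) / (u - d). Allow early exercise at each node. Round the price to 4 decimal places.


dt = T/N = 0.500000
u = exp(sigma*sqrt(dt)) = 1.210361; d = 1/u = 0.826200
p = (exp((r-q)*dt) - d) / (u - d) = 0.455019
Discount per step: exp(-r*dt) = 0.999000
Stock lattice S(k, i) with i counting down-moves:
  k=0: S(0,0) = 23.7300
  k=1: S(1,0) = 28.7219; S(1,1) = 19.6057
  k=2: S(2,0) = 34.7638; S(2,1) = 23.7300; S(2,2) = 16.1982
Terminal payoffs V(N, i) = max(K - S_T, 0):
  V(2,0) = 0.000000; V(2,1) = 3.080000; V(2,2) = 10.611763
Backward induction: V(k, i) = exp(-r*dt) * [p * V(k+1, i) + (1-p) * V(k+1, i+1)]; then take max(V_cont, immediate exercise) for American.
  V(1,0) = exp(-r*dt) * [p*0.000000 + (1-p)*3.080000] = 1.676863; exercise = 0.000000; V(1,0) = max -> 1.676863
  V(1,1) = exp(-r*dt) * [p*3.080000 + (1-p)*10.611763] = 7.177486; exercise = 7.204282; V(1,1) = max -> 7.204282
  V(0,0) = exp(-r*dt) * [p*1.676863 + (1-p)*7.204282] = 4.684514; exercise = 3.080000; V(0,0) = max -> 4.684514

Answer: Price = V(0,0) = 4.6845


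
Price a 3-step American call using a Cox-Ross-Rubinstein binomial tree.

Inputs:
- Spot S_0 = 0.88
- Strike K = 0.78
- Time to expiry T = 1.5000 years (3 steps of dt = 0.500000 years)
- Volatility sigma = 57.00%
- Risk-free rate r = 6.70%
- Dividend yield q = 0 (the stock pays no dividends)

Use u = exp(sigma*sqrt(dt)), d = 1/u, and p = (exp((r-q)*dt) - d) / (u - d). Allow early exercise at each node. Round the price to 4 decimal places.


dt = T/N = 0.500000
u = exp(sigma*sqrt(dt)) = 1.496383; d = 1/u = 0.668278
p = (exp((r-q)*dt) - d) / (u - d) = 0.441719
Discount per step: exp(-r*dt) = 0.967055
Stock lattice S(k, i) with i counting down-moves:
  k=0: S(0,0) = 0.8800
  k=1: S(1,0) = 1.3168; S(1,1) = 0.5881
  k=2: S(2,0) = 1.9705; S(2,1) = 0.8800; S(2,2) = 0.3930
  k=3: S(3,0) = 2.9486; S(3,1) = 1.3168; S(3,2) = 0.5881; S(3,3) = 0.2626
Terminal payoffs V(N, i) = max(S_T - K, 0):
  V(3,0) = 2.168567; V(3,1) = 0.536817; V(3,2) = 0.000000; V(3,3) = 0.000000
Backward induction: V(k, i) = exp(-r*dt) * [p * V(k+1, i) + (1-p) * V(k+1, i+1)]; then take max(V_cont, immediate exercise) for American.
  V(2,0) = exp(-r*dt) * [p*2.168567 + (1-p)*0.536817] = 1.216160; exercise = 1.190463; V(2,0) = max -> 1.216160
  V(2,1) = exp(-r*dt) * [p*0.536817 + (1-p)*0.000000] = 0.229310; exercise = 0.100000; V(2,1) = max -> 0.229310
  V(2,2) = exp(-r*dt) * [p*0.000000 + (1-p)*0.000000] = 0.000000; exercise = 0.000000; V(2,2) = max -> 0.000000
  V(1,0) = exp(-r*dt) * [p*1.216160 + (1-p)*0.229310] = 0.643304; exercise = 0.536817; V(1,0) = max -> 0.643304
  V(1,1) = exp(-r*dt) * [p*0.229310 + (1-p)*0.000000] = 0.097953; exercise = 0.000000; V(1,1) = max -> 0.097953
  V(0,0) = exp(-r*dt) * [p*0.643304 + (1-p)*0.097953] = 0.327682; exercise = 0.100000; V(0,0) = max -> 0.327682

Answer: Price = V(0,0) = 0.3277


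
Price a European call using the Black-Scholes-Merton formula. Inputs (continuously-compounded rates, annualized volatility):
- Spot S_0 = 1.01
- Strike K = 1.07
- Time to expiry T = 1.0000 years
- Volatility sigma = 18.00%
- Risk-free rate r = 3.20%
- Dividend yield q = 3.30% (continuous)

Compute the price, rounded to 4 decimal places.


d1 = (ln(S/K) + (r - q + 0.5*sigma^2) * T) / (sigma * sqrt(T)) = -0.23615732
d2 = d1 - sigma * sqrt(T) = -0.41615732
exp(-rT) = 0.96850658; exp(-qT) = 0.96753856
C = S_0 * exp(-qT) * N(d1) - K * exp(-rT) * N(d2)
N(d1) = 0.40665530; N(d2) = 0.33864744
C = 1.0100 * 0.96753856 * 0.40665530 - 1.0700 * 0.96850658 * 0.33864744 = 0.0464

Answer: Price = 0.0464


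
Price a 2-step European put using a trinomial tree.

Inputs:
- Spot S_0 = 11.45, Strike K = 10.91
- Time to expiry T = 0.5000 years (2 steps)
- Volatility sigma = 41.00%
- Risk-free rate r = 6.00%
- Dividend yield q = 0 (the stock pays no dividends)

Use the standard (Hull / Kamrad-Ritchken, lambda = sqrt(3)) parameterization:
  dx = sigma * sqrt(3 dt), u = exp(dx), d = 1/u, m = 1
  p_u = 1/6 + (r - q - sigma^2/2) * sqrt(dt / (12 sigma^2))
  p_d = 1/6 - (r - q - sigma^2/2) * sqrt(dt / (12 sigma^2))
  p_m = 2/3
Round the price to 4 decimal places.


Answer: Price = V(0,0) = 0.8103

Derivation:
dt = T/N = 0.250000; dx = sigma*sqrt(3*dt) = 0.355070
u = exp(dx) = 1.426281; d = 1/u = 0.701124
p_u = 0.158200, p_m = 0.666667, p_d = 0.175133
Discount per step: exp(-r*dt) = 0.985112
Stock lattice S(k, j) with j the centered position index:
  k=0: S(0,+0) = 11.4500
  k=1: S(1,-1) = 8.0279; S(1,+0) = 11.4500; S(1,+1) = 16.3309
  k=2: S(2,-2) = 5.6285; S(2,-1) = 8.0279; S(2,+0) = 11.4500; S(2,+1) = 16.3309; S(2,+2) = 23.2925
Terminal payoffs V(N, j) = max(K - S_T, 0):
  V(2,-2) = 5.281467; V(2,-1) = 2.882129; V(2,+0) = 0.000000; V(2,+1) = 0.000000; V(2,+2) = 0.000000
Backward induction: V(k, j) = exp(-r*dt) * [p_u * V(k+1, j+1) + p_m * V(k+1, j) + p_d * V(k+1, j-1)]
  V(1,-1) = exp(-r*dt) * [p_u*0.000000 + p_m*2.882129 + p_d*5.281467] = 2.804003
  V(1,+0) = exp(-r*dt) * [p_u*0.000000 + p_m*0.000000 + p_d*2.882129] = 0.497242
  V(1,+1) = exp(-r*dt) * [p_u*0.000000 + p_m*0.000000 + p_d*0.000000] = 0.000000
  V(0,+0) = exp(-r*dt) * [p_u*0.000000 + p_m*0.497242 + p_d*2.804003] = 0.810323


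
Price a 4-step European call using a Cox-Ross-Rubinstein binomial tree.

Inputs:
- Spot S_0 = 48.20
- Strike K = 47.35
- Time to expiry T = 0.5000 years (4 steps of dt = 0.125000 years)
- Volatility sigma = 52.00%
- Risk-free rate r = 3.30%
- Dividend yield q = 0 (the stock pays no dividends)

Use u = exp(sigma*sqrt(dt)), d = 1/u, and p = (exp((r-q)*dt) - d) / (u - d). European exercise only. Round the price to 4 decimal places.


dt = T/N = 0.125000
u = exp(sigma*sqrt(dt)) = 1.201833; d = 1/u = 0.832062
p = (exp((r-q)*dt) - d) / (u - d) = 0.465346
Discount per step: exp(-r*dt) = 0.995883
Stock lattice S(k, i) with i counting down-moves:
  k=0: S(0,0) = 48.2000
  k=1: S(1,0) = 57.9283; S(1,1) = 40.1054
  k=2: S(2,0) = 69.6202; S(2,1) = 48.2000; S(2,2) = 33.3702
  k=3: S(3,0) = 83.6718; S(3,1) = 57.9283; S(3,2) = 40.1054; S(3,3) = 27.7661
  k=4: S(4,0) = 100.5595; S(4,1) = 69.6202; S(4,2) = 48.2000; S(4,3) = 33.3702; S(4,4) = 23.1031
Terminal payoffs V(N, i) = max(S_T - K, 0):
  V(4,0) = 53.209548; V(4,1) = 22.270186; V(4,2) = 0.850000; V(4,3) = 0.000000; V(4,4) = 0.000000
Backward induction: V(k, i) = exp(-r*dt) * [p * V(k+1, i) + (1-p) * V(k+1, i+1)].
  V(3,0) = exp(-r*dt) * [p*53.209548 + (1-p)*22.270186] = 36.516742
  V(3,1) = exp(-r*dt) * [p*22.270186 + (1-p)*0.850000] = 10.773260
  V(3,2) = exp(-r*dt) * [p*0.850000 + (1-p)*0.000000] = 0.393916
  V(3,3) = exp(-r*dt) * [p*0.000000 + (1-p)*0.000000] = 0.000000
  V(2,0) = exp(-r*dt) * [p*36.516742 + (1-p)*10.773260] = 22.659216
  V(2,1) = exp(-r*dt) * [p*10.773260 + (1-p)*0.393916] = 5.202394
  V(2,2) = exp(-r*dt) * [p*0.393916 + (1-p)*0.000000] = 0.182552
  V(1,0) = exp(-r*dt) * [p*22.659216 + (1-p)*5.202394] = 13.270995
  V(1,1) = exp(-r*dt) * [p*5.202394 + (1-p)*0.182552] = 2.508147
  V(0,0) = exp(-r*dt) * [p*13.270995 + (1-p)*2.508147] = 7.485650

Answer: Price = V(0,0) = 7.4856


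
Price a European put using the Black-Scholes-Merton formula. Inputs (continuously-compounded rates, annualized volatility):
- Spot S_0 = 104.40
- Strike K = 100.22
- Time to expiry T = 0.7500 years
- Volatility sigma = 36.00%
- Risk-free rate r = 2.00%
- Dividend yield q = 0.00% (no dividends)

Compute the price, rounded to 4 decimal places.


d1 = (ln(S/K) + (r - q + 0.5*sigma^2) * T) / (sigma * sqrt(T)) = 0.33506172
d2 = d1 - sigma * sqrt(T) = 0.02329257
exp(-rT) = 0.98511194; exp(-qT) = 1.00000000
P = K * exp(-rT) * N(-d2) - S_0 * exp(-qT) * N(-d1)
N(-d1) = 0.36878926; N(-d2) = 0.49070845
P = 100.2200 * 0.98511194 * 0.49070845 - 104.4000 * 1.00000000 * 0.36878926 = 9.9450

Answer: Price = 9.9450


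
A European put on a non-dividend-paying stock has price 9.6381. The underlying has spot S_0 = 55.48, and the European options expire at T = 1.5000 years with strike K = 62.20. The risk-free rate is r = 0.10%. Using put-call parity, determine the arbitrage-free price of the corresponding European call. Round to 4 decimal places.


Put-call parity: C - P = S_0 * exp(-qT) - K * exp(-rT).
S_0 * exp(-qT) = 55.4800 * 1.00000000 = 55.48000000
K * exp(-rT) = 62.2000 * 0.99850112 = 62.10676994
C = P + S*exp(-qT) - K*exp(-rT)
C = 9.6381 + 55.48000000 - 62.10676994 = 3.0113

Answer: Call price = 3.0113


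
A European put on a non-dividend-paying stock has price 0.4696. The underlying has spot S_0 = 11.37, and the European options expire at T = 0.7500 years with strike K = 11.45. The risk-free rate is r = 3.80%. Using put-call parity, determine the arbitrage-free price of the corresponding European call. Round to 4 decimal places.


Answer: Call price = 0.7113

Derivation:
Put-call parity: C - P = S_0 * exp(-qT) - K * exp(-rT).
S_0 * exp(-qT) = 11.3700 * 1.00000000 = 11.37000000
K * exp(-rT) = 11.4500 * 0.97190229 = 11.12828127
C = P + S*exp(-qT) - K*exp(-rT)
C = 0.4696 + 11.37000000 - 11.12828127 = 0.7113


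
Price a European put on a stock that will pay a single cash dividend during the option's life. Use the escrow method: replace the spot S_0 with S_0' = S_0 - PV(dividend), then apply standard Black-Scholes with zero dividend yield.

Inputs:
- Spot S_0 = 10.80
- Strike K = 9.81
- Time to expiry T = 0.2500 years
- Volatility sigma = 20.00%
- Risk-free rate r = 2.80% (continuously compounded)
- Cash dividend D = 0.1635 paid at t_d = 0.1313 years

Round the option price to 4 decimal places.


Answer: Price = 0.1061

Derivation:
PV(D) = D * exp(-r * t_d) = 0.1635 * 0.99633035 = 0.16290001
S_0' = S_0 - PV(D) = 10.8000 - 0.16290001 = 10.63709999
d1 = (ln(S_0'/K) + (r + sigma^2/2)*T) / (sigma*sqrt(T)) = 0.92945616
d2 = d1 - sigma*sqrt(T) = 0.82945616
exp(-rT) = 0.99302444
N(-d1) = 0.17632637; N(-d2) = 0.20342317
P = K * exp(-rT) * N(-d2) - S_0' * N(-d1) = 9.8100 * 0.99302444 * 0.20342317 - 10.63709999 * 0.17632637 = 0.1061


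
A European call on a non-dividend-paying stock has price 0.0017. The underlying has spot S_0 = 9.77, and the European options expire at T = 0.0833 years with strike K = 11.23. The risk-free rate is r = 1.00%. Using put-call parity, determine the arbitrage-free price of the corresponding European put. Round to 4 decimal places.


Answer: Put price = 1.4523

Derivation:
Put-call parity: C - P = S_0 * exp(-qT) - K * exp(-rT).
S_0 * exp(-qT) = 9.7700 * 1.00000000 = 9.77000000
K * exp(-rT) = 11.2300 * 0.99916735 = 11.22064931
P = C - S*exp(-qT) + K*exp(-rT)
P = 0.0017 - 9.77000000 + 11.22064931 = 1.4523


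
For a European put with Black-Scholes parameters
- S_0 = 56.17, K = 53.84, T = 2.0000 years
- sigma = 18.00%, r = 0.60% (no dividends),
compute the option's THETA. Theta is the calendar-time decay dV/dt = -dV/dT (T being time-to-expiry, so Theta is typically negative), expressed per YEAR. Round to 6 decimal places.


Answer: Theta = -1.196976

Derivation:
d1 = 0.3408495149; d2 = 0.0862910737
phi(d1) = 0.3764282846; exp(-qT) = 1.0000000000; exp(-rT) = 0.9880717129
Theta = -S*exp(-qT)*phi(d1)*sigma/(2*sqrt(T)) + r*K*exp(-rT)*N(-d2) - q*S*exp(-qT)*N(-d1)
N(-d1) = 0.3666084363; N(-d2) = 0.4656175171; sqrt(T) = 1.4142135624
Term 1 = -56.1700 * 1.0000000000 * 0.3764282846 * 0.1800 / (2 * 1.4142135624) = -1.3455944404
Term 2 = 0.0060 * 53.8400 * 0.9880717129 * 0.4656175171 = 0.1486189123
Term 3 = 0 (no dividend yield, q = 0)
Theta = -1.3455944404 + (0.1486189123) + (0.0000000000) = -1.196976


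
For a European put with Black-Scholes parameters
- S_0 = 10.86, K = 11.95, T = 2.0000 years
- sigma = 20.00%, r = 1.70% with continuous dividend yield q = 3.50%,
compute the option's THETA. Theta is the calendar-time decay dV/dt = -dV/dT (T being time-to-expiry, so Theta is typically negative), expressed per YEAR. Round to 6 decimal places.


d1 = -0.3240138771; d2 = -0.6068565896
phi(d1) = 0.3785409471; exp(-qT) = 0.9323938199; exp(-rT) = 0.9665715046
Theta = -S*exp(-qT)*phi(d1)*sigma/(2*sqrt(T)) + r*K*exp(-rT)*N(-d2) - q*S*exp(-qT)*N(-d1)
N(-d1) = 0.6270362359; N(-d2) = 0.7280269554; sqrt(T) = 1.4142135624
Term 1 = -10.8600 * 0.9323938199 * 0.3785409471 * 0.2000 / (2 * 1.4142135624) = -0.2710360616
Term 2 = 0.0170 * 11.9500 * 0.9665715046 * 0.7280269554 = 0.1429546458
Term 3 = -0.0350 * 10.8600 * 0.9323938199 * 0.6270362359 = -0.2222234547
Theta = -0.2710360616 + (0.1429546458) + (-0.2222234547) = -0.350305

Answer: Theta = -0.350305


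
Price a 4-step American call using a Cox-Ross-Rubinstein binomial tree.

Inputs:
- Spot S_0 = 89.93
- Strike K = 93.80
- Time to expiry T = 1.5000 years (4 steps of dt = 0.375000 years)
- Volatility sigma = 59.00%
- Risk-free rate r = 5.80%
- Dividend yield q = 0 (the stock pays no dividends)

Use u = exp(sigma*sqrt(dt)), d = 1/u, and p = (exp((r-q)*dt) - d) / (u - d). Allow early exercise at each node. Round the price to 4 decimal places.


dt = T/N = 0.375000
u = exp(sigma*sqrt(dt)) = 1.435194; d = 1/u = 0.696770
p = (exp((r-q)*dt) - d) / (u - d) = 0.440422
Discount per step: exp(-r*dt) = 0.978485
Stock lattice S(k, i) with i counting down-moves:
  k=0: S(0,0) = 89.9300
  k=1: S(1,0) = 129.0670; S(1,1) = 62.6605
  k=2: S(2,0) = 185.2361; S(2,1) = 89.9300; S(2,2) = 43.6600
  k=3: S(3,0) = 265.8496; S(3,1) = 129.0670; S(3,2) = 62.6605; S(3,3) = 30.4210
  k=4: S(4,0) = 381.5457; S(4,1) = 185.2361; S(4,2) = 89.9300; S(4,3) = 43.6600; S(4,4) = 21.1964
Terminal payoffs V(N, i) = max(S_T - K, 0):
  V(4,0) = 287.745663; V(4,1) = 91.436070; V(4,2) = 0.000000; V(4,3) = 0.000000; V(4,4) = 0.000000
Backward induction: V(k, i) = exp(-r*dt) * [p * V(k+1, i) + (1-p) * V(k+1, i+1)]; then take max(V_cont, immediate exercise) for American.
  V(3,0) = exp(-r*dt) * [p*287.745663 + (1-p)*91.436070] = 174.067741; exercise = 172.049617; V(3,0) = max -> 174.067741
  V(3,1) = exp(-r*dt) * [p*91.436070 + (1-p)*0.000000] = 39.404055; exercise = 35.266958; V(3,1) = max -> 39.404055
  V(3,2) = exp(-r*dt) * [p*0.000000 + (1-p)*0.000000] = 0.000000; exercise = 0.000000; V(3,2) = max -> 0.000000
  V(3,3) = exp(-r*dt) * [p*0.000000 + (1-p)*0.000000] = 0.000000; exercise = 0.000000; V(3,3) = max -> 0.000000
  V(2,0) = exp(-r*dt) * [p*174.067741 + (1-p)*39.404055] = 96.589115; exercise = 91.436070; V(2,0) = max -> 96.589115
  V(2,1) = exp(-r*dt) * [p*39.404055 + (1-p)*0.000000] = 16.981040; exercise = 0.000000; V(2,1) = max -> 16.981040
  V(2,2) = exp(-r*dt) * [p*0.000000 + (1-p)*0.000000] = 0.000000; exercise = 0.000000; V(2,2) = max -> 0.000000
  V(1,0) = exp(-r*dt) * [p*96.589115 + (1-p)*16.981040] = 50.922512; exercise = 35.266958; V(1,0) = max -> 50.922512
  V(1,1) = exp(-r*dt) * [p*16.981040 + (1-p)*0.000000] = 7.317920; exercise = 0.000000; V(1,1) = max -> 7.317920
  V(0,0) = exp(-r*dt) * [p*50.922512 + (1-p)*7.317920] = 25.951720; exercise = 0.000000; V(0,0) = max -> 25.951720

Answer: Price = V(0,0) = 25.9517


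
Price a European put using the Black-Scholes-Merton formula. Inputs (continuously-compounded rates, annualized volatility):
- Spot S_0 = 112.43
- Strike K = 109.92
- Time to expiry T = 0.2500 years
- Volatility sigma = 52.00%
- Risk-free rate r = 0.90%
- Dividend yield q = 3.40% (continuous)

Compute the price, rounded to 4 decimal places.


Answer: Price = 10.5569

Derivation:
d1 = (ln(S/K) + (r - q + 0.5*sigma^2) * T) / (sigma * sqrt(T)) = 0.19279991
d2 = d1 - sigma * sqrt(T) = -0.06720009
exp(-rT) = 0.99775253; exp(-qT) = 0.99153602
P = K * exp(-rT) * N(-d2) - S_0 * exp(-qT) * N(-d1)
N(-d1) = 0.42355784; N(-d2) = 0.52678879
P = 109.9200 * 0.99775253 * 0.52678879 - 112.4300 * 0.99153602 * 0.42355784 = 10.5569


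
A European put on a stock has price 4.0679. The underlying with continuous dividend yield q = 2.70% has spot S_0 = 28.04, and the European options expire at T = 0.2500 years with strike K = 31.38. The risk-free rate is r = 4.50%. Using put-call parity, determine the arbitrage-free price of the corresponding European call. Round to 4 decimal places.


Answer: Call price = 0.8903

Derivation:
Put-call parity: C - P = S_0 * exp(-qT) - K * exp(-rT).
S_0 * exp(-qT) = 28.0400 * 0.99327273 = 27.85136735
K * exp(-rT) = 31.3800 * 0.98881304 = 31.02895334
C = P + S*exp(-qT) - K*exp(-rT)
C = 4.0679 + 27.85136735 - 31.02895334 = 0.8903


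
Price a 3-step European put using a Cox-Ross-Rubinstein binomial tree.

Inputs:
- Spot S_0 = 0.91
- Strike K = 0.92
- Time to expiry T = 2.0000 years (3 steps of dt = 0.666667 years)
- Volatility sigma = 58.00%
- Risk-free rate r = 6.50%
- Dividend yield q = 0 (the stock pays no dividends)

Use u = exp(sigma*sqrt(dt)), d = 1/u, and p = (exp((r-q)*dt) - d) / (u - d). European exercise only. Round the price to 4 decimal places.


Answer: Price = V(0,0) = 0.2448

Derivation:
dt = T/N = 0.666667
u = exp(sigma*sqrt(dt)) = 1.605713; d = 1/u = 0.622776
p = (exp((r-q)*dt) - d) / (u - d) = 0.428827
Discount per step: exp(-r*dt) = 0.957592
Stock lattice S(k, i) with i counting down-moves:
  k=0: S(0,0) = 0.9100
  k=1: S(1,0) = 1.4612; S(1,1) = 0.5667
  k=2: S(2,0) = 2.3463; S(2,1) = 0.9100; S(2,2) = 0.3529
  k=3: S(3,0) = 3.7674; S(3,1) = 1.4612; S(3,2) = 0.5667; S(3,3) = 0.2198
Terminal payoffs V(N, i) = max(K - S_T, 0):
  V(3,0) = 0.000000; V(3,1) = 0.000000; V(3,2) = 0.353274; V(3,3) = 0.700195
Backward induction: V(k, i) = exp(-r*dt) * [p * V(k+1, i) + (1-p) * V(k+1, i+1)].
  V(2,0) = exp(-r*dt) * [p*0.000000 + (1-p)*0.000000] = 0.000000
  V(2,1) = exp(-r*dt) * [p*0.000000 + (1-p)*0.353274] = 0.193223
  V(2,2) = exp(-r*dt) * [p*0.353274 + (1-p)*0.700195] = 0.528041
  V(1,0) = exp(-r*dt) * [p*0.000000 + (1-p)*0.193223] = 0.105684
  V(1,1) = exp(-r*dt) * [p*0.193223 + (1-p)*0.528041] = 0.368158
  V(0,0) = exp(-r*dt) * [p*0.105684 + (1-p)*0.368158] = 0.244762


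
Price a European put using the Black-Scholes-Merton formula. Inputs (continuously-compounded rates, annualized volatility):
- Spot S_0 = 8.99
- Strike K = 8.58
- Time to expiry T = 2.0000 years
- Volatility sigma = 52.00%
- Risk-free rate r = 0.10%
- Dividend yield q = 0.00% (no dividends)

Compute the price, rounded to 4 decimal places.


d1 = (ln(S/K) + (r - q + 0.5*sigma^2) * T) / (sigma * sqrt(T)) = 0.43389015
d2 = d1 - sigma * sqrt(T) = -0.30150090
exp(-rT) = 0.99800200; exp(-qT) = 1.00000000
P = K * exp(-rT) * N(-d2) - S_0 * exp(-qT) * N(-d1)
N(-d1) = 0.33218411; N(-d2) = 0.61848372
P = 8.5800 * 0.99800200 * 0.61848372 - 8.9900 * 1.00000000 * 0.33218411 = 2.3097

Answer: Price = 2.3097


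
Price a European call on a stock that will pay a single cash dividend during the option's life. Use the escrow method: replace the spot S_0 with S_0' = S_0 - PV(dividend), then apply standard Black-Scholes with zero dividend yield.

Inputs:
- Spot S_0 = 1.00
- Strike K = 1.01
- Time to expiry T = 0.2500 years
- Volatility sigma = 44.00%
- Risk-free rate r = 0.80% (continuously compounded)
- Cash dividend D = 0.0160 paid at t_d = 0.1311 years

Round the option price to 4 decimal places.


PV(D) = D * exp(-r * t_d) = 0.0160 * 0.99895175 = 0.01598323
S_0' = S_0 - PV(D) = 1.0000 - 0.01598323 = 0.98401677
d1 = (ln(S_0'/K) + (r + sigma^2/2)*T) / (sigma*sqrt(T)) = 0.00062424
d2 = d1 - sigma*sqrt(T) = -0.21937576
exp(-rT) = 0.99800200
N(d1) = 0.50024903; N(d2) = 0.41317867
C = S_0' * N(d1) - K * exp(-rT) * N(d2) = 0.98401677 * 0.50024903 - 1.0100 * 0.99800200 * 0.41317867 = 0.0758

Answer: Price = 0.0758


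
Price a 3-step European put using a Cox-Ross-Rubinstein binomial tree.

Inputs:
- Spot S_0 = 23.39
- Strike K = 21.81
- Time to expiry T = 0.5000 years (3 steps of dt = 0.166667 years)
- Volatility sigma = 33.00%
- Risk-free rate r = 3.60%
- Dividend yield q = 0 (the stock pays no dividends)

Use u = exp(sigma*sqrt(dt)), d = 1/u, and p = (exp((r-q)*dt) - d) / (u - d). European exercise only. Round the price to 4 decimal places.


Answer: Price = V(0,0) = 1.3289

Derivation:
dt = T/N = 0.166667
u = exp(sigma*sqrt(dt)) = 1.144219; d = 1/u = 0.873959
p = (exp((r-q)*dt) - d) / (u - d) = 0.488638
Discount per step: exp(-r*dt) = 0.994018
Stock lattice S(k, i) with i counting down-moves:
  k=0: S(0,0) = 23.3900
  k=1: S(1,0) = 26.7633; S(1,1) = 20.4419
  k=2: S(2,0) = 30.6230; S(2,1) = 23.3900; S(2,2) = 17.8654
  k=3: S(3,0) = 35.0394; S(3,1) = 26.7633; S(3,2) = 20.4419; S(3,3) = 15.6136
Terminal payoffs V(N, i) = max(K - S_T, 0):
  V(3,0) = 0.000000; V(3,1) = 0.000000; V(3,2) = 1.368101; V(3,3) = 6.196393
Backward induction: V(k, i) = exp(-r*dt) * [p * V(k+1, i) + (1-p) * V(k+1, i+1)].
  V(2,0) = exp(-r*dt) * [p*0.000000 + (1-p)*0.000000] = 0.000000
  V(2,1) = exp(-r*dt) * [p*0.000000 + (1-p)*1.368101] = 0.695410
  V(2,2) = exp(-r*dt) * [p*1.368101 + (1-p)*6.196393] = 3.814153
  V(1,0) = exp(-r*dt) * [p*0.000000 + (1-p)*0.695410] = 0.353479
  V(1,1) = exp(-r*dt) * [p*0.695410 + (1-p)*3.814153] = 2.276517
  V(0,0) = exp(-r*dt) * [p*0.353479 + (1-p)*2.276517] = 1.328850


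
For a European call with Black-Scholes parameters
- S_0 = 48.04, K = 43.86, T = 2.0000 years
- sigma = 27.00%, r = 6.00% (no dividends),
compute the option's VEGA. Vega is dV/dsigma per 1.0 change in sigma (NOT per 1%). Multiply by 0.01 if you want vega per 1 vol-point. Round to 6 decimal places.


d1 = 0.7435915380; d2 = 0.3617538761
phi(d1) = 0.3025820735; exp(-qT) = 1.0000000000; exp(-rT) = 0.8869204367
Vega = S * exp(-qT) * phi(d1) * sqrt(T) = 48.0400 * 1.0000000000 * 0.3025820735 * 1.4142135624 = 20.557069

Answer: Vega = 20.557069


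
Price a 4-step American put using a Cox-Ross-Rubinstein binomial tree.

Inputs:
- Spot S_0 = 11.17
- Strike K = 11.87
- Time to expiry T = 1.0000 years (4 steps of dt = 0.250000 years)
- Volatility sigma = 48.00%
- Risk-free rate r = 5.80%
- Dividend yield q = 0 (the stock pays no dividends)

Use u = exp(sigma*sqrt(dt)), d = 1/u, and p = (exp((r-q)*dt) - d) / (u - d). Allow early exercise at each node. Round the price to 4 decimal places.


dt = T/N = 0.250000
u = exp(sigma*sqrt(dt)) = 1.271249; d = 1/u = 0.786628
p = (exp((r-q)*dt) - d) / (u - d) = 0.470425
Discount per step: exp(-r*dt) = 0.985605
Stock lattice S(k, i) with i counting down-moves:
  k=0: S(0,0) = 11.1700
  k=1: S(1,0) = 14.1999; S(1,1) = 8.7866
  k=2: S(2,0) = 18.0516; S(2,1) = 11.1700; S(2,2) = 6.9118
  k=3: S(3,0) = 22.9480; S(3,1) = 14.1999; S(3,2) = 8.7866; S(3,3) = 5.4370
  k=4: S(4,0) = 29.1726; S(4,1) = 18.0516; S(4,2) = 11.1700; S(4,3) = 6.9118; S(4,4) = 4.2769
Terminal payoffs V(N, i) = max(K - S_T, 0):
  V(4,0) = 0.000000; V(4,1) = 0.000000; V(4,2) = 0.700000; V(4,3) = 4.958190; V(4,4) = 7.593086
Backward induction: V(k, i) = exp(-r*dt) * [p * V(k+1, i) + (1-p) * V(k+1, i+1)]; then take max(V_cont, immediate exercise) for American.
  V(3,0) = exp(-r*dt) * [p*0.000000 + (1-p)*0.000000] = 0.000000; exercise = 0.000000; V(3,0) = max -> 0.000000
  V(3,1) = exp(-r*dt) * [p*0.000000 + (1-p)*0.700000] = 0.365366; exercise = 0.000000; V(3,1) = max -> 0.365366
  V(3,2) = exp(-r*dt) * [p*0.700000 + (1-p)*4.958190] = 2.912494; exercise = 3.083367; V(3,2) = max -> 3.083367
  V(3,3) = exp(-r*dt) * [p*4.958190 + (1-p)*7.593086] = 6.262104; exercise = 6.432977; V(3,3) = max -> 6.432977
  V(2,0) = exp(-r*dt) * [p*0.000000 + (1-p)*0.365366] = 0.190704; exercise = 0.000000; V(2,0) = max -> 0.190704
  V(2,1) = exp(-r*dt) * [p*0.365366 + (1-p)*3.083367] = 1.778772; exercise = 0.700000; V(2,1) = max -> 1.778772
  V(2,2) = exp(-r*dt) * [p*3.083367 + (1-p)*6.432977] = 4.787316; exercise = 4.958190; V(2,2) = max -> 4.958190
  V(1,0) = exp(-r*dt) * [p*0.190704 + (1-p)*1.778772] = 1.016854; exercise = 0.000000; V(1,0) = max -> 1.016854
  V(1,1) = exp(-r*dt) * [p*1.778772 + (1-p)*4.958190] = 3.412669; exercise = 3.083367; V(1,1) = max -> 3.412669
  V(0,0) = exp(-r*dt) * [p*1.016854 + (1-p)*3.412669] = 2.252717; exercise = 0.700000; V(0,0) = max -> 2.252717

Answer: Price = V(0,0) = 2.2527


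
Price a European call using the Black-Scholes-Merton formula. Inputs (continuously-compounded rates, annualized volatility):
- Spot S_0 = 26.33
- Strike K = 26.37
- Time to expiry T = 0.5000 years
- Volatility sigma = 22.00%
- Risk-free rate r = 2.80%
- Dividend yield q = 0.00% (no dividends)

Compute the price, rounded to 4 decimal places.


Answer: Price = 1.7908

Derivation:
d1 = (ln(S/K) + (r - q + 0.5*sigma^2) * T) / (sigma * sqrt(T)) = 0.15801891
d2 = d1 - sigma * sqrt(T) = 0.00245542
exp(-rT) = 0.98609754; exp(-qT) = 1.00000000
C = S_0 * exp(-qT) * N(d1) - K * exp(-rT) * N(d2)
N(d1) = 0.56277905; N(d2) = 0.50097957
C = 26.3300 * 1.00000000 * 0.56277905 - 26.3700 * 0.98609754 * 0.50097957 = 1.7908


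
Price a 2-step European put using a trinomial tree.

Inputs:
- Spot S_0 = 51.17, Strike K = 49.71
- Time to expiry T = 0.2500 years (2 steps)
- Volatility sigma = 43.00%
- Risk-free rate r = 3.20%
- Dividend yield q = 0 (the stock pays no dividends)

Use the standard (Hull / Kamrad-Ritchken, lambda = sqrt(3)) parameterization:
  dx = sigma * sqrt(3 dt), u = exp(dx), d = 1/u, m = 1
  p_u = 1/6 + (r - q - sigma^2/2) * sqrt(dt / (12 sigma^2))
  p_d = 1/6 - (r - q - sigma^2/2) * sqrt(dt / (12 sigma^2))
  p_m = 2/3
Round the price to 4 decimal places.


Answer: Price = V(0,0) = 3.1203

Derivation:
dt = T/N = 0.125000; dx = sigma*sqrt(3*dt) = 0.263320
u = exp(dx) = 1.301243; d = 1/u = 0.768496
p_u = 0.152319, p_m = 0.666667, p_d = 0.181015
Discount per step: exp(-r*dt) = 0.996008
Stock lattice S(k, j) with j the centered position index:
  k=0: S(0,+0) = 51.1700
  k=1: S(1,-1) = 39.3239; S(1,+0) = 51.1700; S(1,+1) = 66.5846
  k=2: S(2,-2) = 30.2203; S(2,-1) = 39.3239; S(2,+0) = 51.1700; S(2,+1) = 66.5846; S(2,+2) = 86.6428
Terminal payoffs V(N, j) = max(K - S_T, 0):
  V(2,-2) = 19.489723; V(2,-1) = 10.386069; V(2,+0) = 0.000000; V(2,+1) = 0.000000; V(2,+2) = 0.000000
Backward induction: V(k, j) = exp(-r*dt) * [p_u * V(k+1, j+1) + p_m * V(k+1, j) + p_d * V(k+1, j-1)]
  V(1,-1) = exp(-r*dt) * [p_u*0.000000 + p_m*10.386069 + p_d*19.489723] = 10.410248
  V(1,+0) = exp(-r*dt) * [p_u*0.000000 + p_m*0.000000 + p_d*10.386069] = 1.872526
  V(1,+1) = exp(-r*dt) * [p_u*0.000000 + p_m*0.000000 + p_d*0.000000] = 0.000000
  V(0,+0) = exp(-r*dt) * [p_u*0.000000 + p_m*1.872526 + p_d*10.410248] = 3.120252


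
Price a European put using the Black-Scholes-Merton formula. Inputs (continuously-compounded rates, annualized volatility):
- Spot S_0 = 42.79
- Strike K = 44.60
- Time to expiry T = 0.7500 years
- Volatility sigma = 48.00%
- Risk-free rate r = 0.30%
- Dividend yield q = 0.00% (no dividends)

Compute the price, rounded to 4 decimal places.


Answer: Price = 8.0725

Derivation:
d1 = (ln(S/K) + (r - q + 0.5*sigma^2) * T) / (sigma * sqrt(T)) = 0.11359504
d2 = d1 - sigma * sqrt(T) = -0.30209715
exp(-rT) = 0.99775253; exp(-qT) = 1.00000000
P = K * exp(-rT) * N(-d2) - S_0 * exp(-qT) * N(-d1)
N(-d1) = 0.45477941; N(-d2) = 0.61871100
P = 44.6000 * 0.99775253 * 0.61871100 - 42.7900 * 1.00000000 * 0.45477941 = 8.0725


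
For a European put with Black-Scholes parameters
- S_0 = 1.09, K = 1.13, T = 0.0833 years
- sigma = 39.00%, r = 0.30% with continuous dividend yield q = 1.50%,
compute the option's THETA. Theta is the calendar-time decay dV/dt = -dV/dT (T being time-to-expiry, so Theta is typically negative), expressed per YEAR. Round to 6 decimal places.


d1 = -0.2727821405; d2 = -0.3853429241
phi(d1) = 0.3843723321; exp(-qT) = 0.9987512803; exp(-rT) = 0.9997501312
Theta = -S*exp(-qT)*phi(d1)*sigma/(2*sqrt(T)) + r*K*exp(-rT)*N(-d2) - q*S*exp(-qT)*N(-d1)
N(-d1) = 0.6074896555; N(-d2) = 0.6500083183; sqrt(T) = 0.2886173938
Term 1 = -1.0900 * 0.9987512803 * 0.3843723321 * 0.3900 / (2 * 0.2886173938) = -0.2827144954
Term 2 = 0.0030 * 1.1300 * 0.9997501312 * 0.6500083183 = 0.0022029776
Term 3 = -0.0150 * 1.0900 * 0.9987512803 * 0.6074896555 = -0.0099200530
Theta = -0.2827144954 + (0.0022029776) + (-0.0099200530) = -0.290432

Answer: Theta = -0.290432


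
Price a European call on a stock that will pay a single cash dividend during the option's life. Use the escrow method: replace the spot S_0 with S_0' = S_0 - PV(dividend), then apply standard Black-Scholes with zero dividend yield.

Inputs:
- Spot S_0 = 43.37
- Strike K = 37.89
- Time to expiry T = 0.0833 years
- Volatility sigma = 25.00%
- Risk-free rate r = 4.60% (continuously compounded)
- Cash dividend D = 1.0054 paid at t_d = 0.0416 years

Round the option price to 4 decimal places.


Answer: Price = 4.6883

Derivation:
PV(D) = D * exp(-r * t_d) = 1.0054 * 0.99808823 = 1.00347791
S_0' = S_0 - PV(D) = 43.3700 - 1.00347791 = 42.36652209
d1 = (ln(S_0'/K) + (r + sigma^2/2)*T) / (sigma*sqrt(T)) = 1.63685460
d2 = d1 - sigma*sqrt(T) = 1.56470025
exp(-rT) = 0.99617553
N(d1) = 0.94916957; N(d2) = 0.94117340
C = S_0' * N(d1) - K * exp(-rT) * N(d2) = 42.36652209 * 0.94916957 - 37.8900 * 0.99617553 * 0.94117340 = 4.6883


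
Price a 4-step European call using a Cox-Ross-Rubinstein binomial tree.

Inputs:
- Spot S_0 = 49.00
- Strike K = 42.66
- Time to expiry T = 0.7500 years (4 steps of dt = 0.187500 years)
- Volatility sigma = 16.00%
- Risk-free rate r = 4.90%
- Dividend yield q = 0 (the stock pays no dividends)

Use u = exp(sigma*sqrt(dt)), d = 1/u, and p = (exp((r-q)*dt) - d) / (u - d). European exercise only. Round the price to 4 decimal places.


Answer: Price = V(0,0) = 8.0990

Derivation:
dt = T/N = 0.187500
u = exp(sigma*sqrt(dt)) = 1.071738; d = 1/u = 0.933063
p = (exp((r-q)*dt) - d) / (u - d) = 0.549244
Discount per step: exp(-r*dt) = 0.990855
Stock lattice S(k, i) with i counting down-moves:
  k=0: S(0,0) = 49.0000
  k=1: S(1,0) = 52.5152; S(1,1) = 45.7201
  k=2: S(2,0) = 56.2825; S(2,1) = 49.0000; S(2,2) = 42.6598
  k=3: S(3,0) = 60.3202; S(3,1) = 52.5152; S(3,2) = 45.7201; S(3,3) = 39.8043
  k=4: S(4,0) = 64.6474; S(4,1) = 56.2825; S(4,2) = 49.0000; S(4,3) = 42.6598; S(4,4) = 37.1399
Terminal payoffs V(N, i) = max(S_T - K, 0):
  V(4,0) = 21.987435; V(4,1) = 13.622540; V(4,2) = 6.340000; V(4,3) = 0.000000; V(4,4) = 0.000000
Backward induction: V(k, i) = exp(-r*dt) * [p * V(k+1, i) + (1-p) * V(k+1, i+1)].
  V(3,0) = exp(-r*dt) * [p*21.987435 + (1-p)*13.622540] = 18.050305
  V(3,1) = exp(-r*dt) * [p*13.622540 + (1-p)*6.340000] = 10.245327
  V(3,2) = exp(-r*dt) * [p*6.340000 + (1-p)*0.000000] = 3.450359
  V(3,3) = exp(-r*dt) * [p*0.000000 + (1-p)*0.000000] = 0.000000
  V(2,0) = exp(-r*dt) * [p*18.050305 + (1-p)*10.245327] = 14.399260
  V(2,1) = exp(-r*dt) * [p*10.245327 + (1-p)*3.450359] = 7.116766
  V(2,2) = exp(-r*dt) * [p*3.450359 + (1-p)*0.000000] = 1.877757
  V(1,0) = exp(-r*dt) * [p*14.399260 + (1-p)*7.116766] = 11.014964
  V(1,1) = exp(-r*dt) * [p*7.116766 + (1-p)*1.877757] = 4.711761
  V(0,0) = exp(-r*dt) * [p*11.014964 + (1-p)*4.711761] = 8.099003
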